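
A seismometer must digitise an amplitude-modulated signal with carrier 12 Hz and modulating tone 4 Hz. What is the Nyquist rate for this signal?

32 Hz

AM sidebands sit at fc ± fm = 8 Hz and 16 Hz.
Highest-frequency component: 16 Hz.
Nyquist rate = 2 × 16 Hz = 32 Hz.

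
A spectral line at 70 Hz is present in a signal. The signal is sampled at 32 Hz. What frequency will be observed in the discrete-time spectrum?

6 Hz

70 Hz mod fs = 6 Hz.
6 Hz ≤ fs/2 = 16 Hz, appears at 6 Hz.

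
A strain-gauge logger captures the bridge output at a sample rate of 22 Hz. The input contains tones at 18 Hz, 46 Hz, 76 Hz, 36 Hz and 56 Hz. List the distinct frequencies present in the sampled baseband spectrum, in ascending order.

fs/2 = 11 Hz.
18 Hz > fs/2 = 11 Hz, folds to fs − 18 Hz = 4 Hz.
46 Hz mod fs = 2 Hz.
2 Hz ≤ fs/2 = 11 Hz, appears at 2 Hz.
76 Hz mod fs = 10 Hz.
10 Hz ≤ fs/2 = 11 Hz, appears at 10 Hz.
36 Hz mod fs = 14 Hz.
14 Hz > fs/2 = 11 Hz, folds to fs − 14 Hz = 8 Hz.
56 Hz mod fs = 12 Hz.
12 Hz > fs/2 = 11 Hz, folds to fs − 12 Hz = 10 Hz.
Distinct values: {2 Hz, 4 Hz, 8 Hz, 10 Hz}.

2 Hz, 4 Hz, 8 Hz, 10 Hz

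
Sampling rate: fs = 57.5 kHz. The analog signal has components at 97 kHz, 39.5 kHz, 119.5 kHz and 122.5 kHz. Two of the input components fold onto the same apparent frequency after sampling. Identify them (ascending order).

fs/2 = 28.75 kHz.
97 kHz mod fs = 39.5 kHz.
39.5 kHz > fs/2 = 28.75 kHz, folds to fs − 39.5 kHz = 18 kHz.
39.5 kHz > fs/2 = 28.75 kHz, folds to fs − 39.5 kHz = 18 kHz.
119.5 kHz mod fs = 4.5 kHz.
4.5 kHz ≤ fs/2 = 28.75 kHz, appears at 4.5 kHz.
122.5 kHz mod fs = 7.5 kHz.
7.5 kHz ≤ fs/2 = 28.75 kHz, appears at 7.5 kHz.
39.5 kHz and 97 kHz both map to 18 kHz.

39.5 kHz, 97 kHz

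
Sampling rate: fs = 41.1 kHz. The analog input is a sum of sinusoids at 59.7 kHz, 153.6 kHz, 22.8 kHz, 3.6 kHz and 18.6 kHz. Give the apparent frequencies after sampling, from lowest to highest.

3.6 kHz, 10.8 kHz, 18.3 kHz, 18.6 kHz

fs/2 = 20.55 kHz.
59.7 kHz mod fs = 18.6 kHz.
18.6 kHz ≤ fs/2 = 20.55 kHz, appears at 18.6 kHz.
153.6 kHz mod fs = 30.3 kHz.
30.3 kHz > fs/2 = 20.55 kHz, folds to fs − 30.3 kHz = 10.8 kHz.
22.8 kHz > fs/2 = 20.55 kHz, folds to fs − 22.8 kHz = 18.3 kHz.
3.6 kHz ≤ fs/2 = 20.55 kHz, passes unchanged.
18.6 kHz ≤ fs/2 = 20.55 kHz, passes unchanged.
Distinct values: {3.6 kHz, 10.8 kHz, 18.3 kHz, 18.6 kHz}.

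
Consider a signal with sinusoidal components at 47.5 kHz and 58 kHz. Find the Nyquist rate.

Highest-frequency component: 58 kHz.
Nyquist rate = 2 × 58 kHz = 116 kHz.

116 kHz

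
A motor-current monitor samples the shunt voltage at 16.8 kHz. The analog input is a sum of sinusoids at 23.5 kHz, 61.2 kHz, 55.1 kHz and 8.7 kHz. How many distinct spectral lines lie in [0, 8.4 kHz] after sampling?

fs/2 = 8.4 kHz.
23.5 kHz mod fs = 6.7 kHz.
6.7 kHz ≤ fs/2 = 8.4 kHz, appears at 6.7 kHz.
61.2 kHz mod fs = 10.8 kHz.
10.8 kHz > fs/2 = 8.4 kHz, folds to fs − 10.8 kHz = 6 kHz.
55.1 kHz mod fs = 4.7 kHz.
4.7 kHz ≤ fs/2 = 8.4 kHz, appears at 4.7 kHz.
8.7 kHz > fs/2 = 8.4 kHz, folds to fs − 8.7 kHz = 8.1 kHz.
Distinct values: {4.7 kHz, 6 kHz, 6.7 kHz, 8.1 kHz} → 4.

4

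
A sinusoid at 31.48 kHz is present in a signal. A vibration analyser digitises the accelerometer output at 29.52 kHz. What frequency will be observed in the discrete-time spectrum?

1.96 kHz

31.48 kHz mod fs = 1.96 kHz.
1.96 kHz ≤ fs/2 = 14.76 kHz, appears at 1.96 kHz.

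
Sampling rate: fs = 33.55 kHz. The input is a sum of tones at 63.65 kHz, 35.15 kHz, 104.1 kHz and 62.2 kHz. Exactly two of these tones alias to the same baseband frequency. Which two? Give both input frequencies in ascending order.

63.65 kHz, 104.1 kHz

fs/2 = 16.775 kHz.
63.65 kHz mod fs = 30.1 kHz.
30.1 kHz > fs/2 = 16.775 kHz, folds to fs − 30.1 kHz = 3.45 kHz.
35.15 kHz mod fs = 1.6 kHz.
1.6 kHz ≤ fs/2 = 16.775 kHz, appears at 1.6 kHz.
104.1 kHz mod fs = 3.45 kHz.
3.45 kHz ≤ fs/2 = 16.775 kHz, appears at 3.45 kHz.
62.2 kHz mod fs = 28.65 kHz.
28.65 kHz > fs/2 = 16.775 kHz, folds to fs − 28.65 kHz = 4.9 kHz.
63.65 kHz and 104.1 kHz both map to 3.45 kHz.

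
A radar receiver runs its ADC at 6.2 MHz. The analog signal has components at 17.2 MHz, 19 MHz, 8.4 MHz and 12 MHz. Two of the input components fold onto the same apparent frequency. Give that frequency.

0.4 MHz

fs/2 = 3.1 MHz.
17.2 MHz mod fs = 4.8 MHz.
4.8 MHz > fs/2 = 3.1 MHz, folds to fs − 4.8 MHz = 1.4 MHz.
19 MHz mod fs = 0.4 MHz.
0.4 MHz ≤ fs/2 = 3.1 MHz, appears at 0.4 MHz.
8.4 MHz mod fs = 2.2 MHz.
2.2 MHz ≤ fs/2 = 3.1 MHz, appears at 2.2 MHz.
12 MHz mod fs = 5.8 MHz.
5.8 MHz > fs/2 = 3.1 MHz, folds to fs − 5.8 MHz = 0.4 MHz.
12 MHz and 19 MHz both map to 0.4 MHz.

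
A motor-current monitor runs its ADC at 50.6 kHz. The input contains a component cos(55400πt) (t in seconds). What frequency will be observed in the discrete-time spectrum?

22.9 kHz

ω = 55400π rad/s → f = ω/(2π) = 27700 Hz = 27.7 kHz.
27.7 kHz > fs/2 = 25.3 kHz, folds to fs − 27.7 kHz = 22.9 kHz.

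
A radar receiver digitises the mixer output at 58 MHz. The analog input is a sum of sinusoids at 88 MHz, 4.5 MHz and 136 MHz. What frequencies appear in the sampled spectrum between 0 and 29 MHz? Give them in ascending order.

4.5 MHz, 20 MHz, 28 MHz

fs/2 = 29 MHz.
88 MHz mod fs = 30 MHz.
30 MHz > fs/2 = 29 MHz, folds to fs − 30 MHz = 28 MHz.
4.5 MHz ≤ fs/2 = 29 MHz, passes unchanged.
136 MHz mod fs = 20 MHz.
20 MHz ≤ fs/2 = 29 MHz, appears at 20 MHz.
Distinct values: {4.5 MHz, 20 MHz, 28 MHz}.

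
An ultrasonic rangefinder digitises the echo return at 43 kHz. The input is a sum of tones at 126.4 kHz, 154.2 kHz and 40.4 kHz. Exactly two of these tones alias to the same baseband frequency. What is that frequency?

2.6 kHz

fs/2 = 21.5 kHz.
126.4 kHz mod fs = 40.4 kHz.
40.4 kHz > fs/2 = 21.5 kHz, folds to fs − 40.4 kHz = 2.6 kHz.
154.2 kHz mod fs = 25.2 kHz.
25.2 kHz > fs/2 = 21.5 kHz, folds to fs − 25.2 kHz = 17.8 kHz.
40.4 kHz > fs/2 = 21.5 kHz, folds to fs − 40.4 kHz = 2.6 kHz.
40.4 kHz and 126.4 kHz both map to 2.6 kHz.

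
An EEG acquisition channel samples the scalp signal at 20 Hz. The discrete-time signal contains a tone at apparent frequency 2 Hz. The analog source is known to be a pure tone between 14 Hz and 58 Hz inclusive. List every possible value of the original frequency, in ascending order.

18 Hz, 22 Hz, 38 Hz, 42 Hz, 58 Hz

Frequencies that alias to 2 Hz are k·fs ± 2 Hz for integer k ≥ 0.
k=0: 2 Hz.
k=1: 18 Hz, 22 Hz.
k=2: 38 Hz, 42 Hz.
k=3: 58 Hz, 62 Hz.
k=4: 78 Hz, 82 Hz.
Within [14 Hz, 58 Hz]: 18 Hz, 22 Hz, 38 Hz, 42 Hz, 58 Hz.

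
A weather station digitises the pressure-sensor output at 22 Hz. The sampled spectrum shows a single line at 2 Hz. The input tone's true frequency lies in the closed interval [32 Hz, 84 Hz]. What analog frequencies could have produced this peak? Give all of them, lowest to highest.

Frequencies that alias to 2 Hz are k·fs ± 2 Hz for integer k ≥ 0.
k=0: 2 Hz.
k=1: 20 Hz, 24 Hz.
k=2: 42 Hz, 46 Hz.
k=3: 64 Hz, 68 Hz.
k=4: 86 Hz, 90 Hz.
Within [32 Hz, 84 Hz]: 42 Hz, 46 Hz, 64 Hz, 68 Hz.

42 Hz, 46 Hz, 64 Hz, 68 Hz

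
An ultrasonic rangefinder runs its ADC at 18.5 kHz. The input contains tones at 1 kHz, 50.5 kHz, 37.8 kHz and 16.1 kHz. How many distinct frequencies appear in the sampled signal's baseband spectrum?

fs/2 = 9.25 kHz.
1 kHz ≤ fs/2 = 9.25 kHz, passes unchanged.
50.5 kHz mod fs = 13.5 kHz.
13.5 kHz > fs/2 = 9.25 kHz, folds to fs − 13.5 kHz = 5 kHz.
37.8 kHz mod fs = 0.8 kHz.
0.8 kHz ≤ fs/2 = 9.25 kHz, appears at 0.8 kHz.
16.1 kHz > fs/2 = 9.25 kHz, folds to fs − 16.1 kHz = 2.4 kHz.
Distinct values: {0.8 kHz, 1 kHz, 2.4 kHz, 5 kHz} → 4.

4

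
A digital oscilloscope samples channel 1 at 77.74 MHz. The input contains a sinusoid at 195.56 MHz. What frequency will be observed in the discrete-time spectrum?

37.66 MHz

195.56 MHz mod fs = 40.08 MHz.
40.08 MHz > fs/2 = 38.87 MHz, folds to fs − 40.08 MHz = 37.66 MHz.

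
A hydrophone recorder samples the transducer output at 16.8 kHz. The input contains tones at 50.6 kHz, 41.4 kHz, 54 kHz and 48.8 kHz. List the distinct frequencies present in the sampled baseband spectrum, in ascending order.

0.2 kHz, 1.6 kHz, 3.6 kHz, 7.8 kHz

fs/2 = 8.4 kHz.
50.6 kHz mod fs = 0.2 kHz.
0.2 kHz ≤ fs/2 = 8.4 kHz, appears at 0.2 kHz.
41.4 kHz mod fs = 7.8 kHz.
7.8 kHz ≤ fs/2 = 8.4 kHz, appears at 7.8 kHz.
54 kHz mod fs = 3.6 kHz.
3.6 kHz ≤ fs/2 = 8.4 kHz, appears at 3.6 kHz.
48.8 kHz mod fs = 15.2 kHz.
15.2 kHz > fs/2 = 8.4 kHz, folds to fs − 15.2 kHz = 1.6 kHz.
Distinct values: {0.2 kHz, 1.6 kHz, 3.6 kHz, 7.8 kHz}.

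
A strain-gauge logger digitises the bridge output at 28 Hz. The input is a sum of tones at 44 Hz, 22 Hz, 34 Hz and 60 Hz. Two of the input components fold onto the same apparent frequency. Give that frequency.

fs/2 = 14 Hz.
44 Hz mod fs = 16 Hz.
16 Hz > fs/2 = 14 Hz, folds to fs − 16 Hz = 12 Hz.
22 Hz > fs/2 = 14 Hz, folds to fs − 22 Hz = 6 Hz.
34 Hz mod fs = 6 Hz.
6 Hz ≤ fs/2 = 14 Hz, appears at 6 Hz.
60 Hz mod fs = 4 Hz.
4 Hz ≤ fs/2 = 14 Hz, appears at 4 Hz.
22 Hz and 34 Hz both map to 6 Hz.

6 Hz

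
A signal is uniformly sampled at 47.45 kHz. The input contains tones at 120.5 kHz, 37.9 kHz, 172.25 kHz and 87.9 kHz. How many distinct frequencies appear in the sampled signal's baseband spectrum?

4

fs/2 = 23.725 kHz.
120.5 kHz mod fs = 25.6 kHz.
25.6 kHz > fs/2 = 23.725 kHz, folds to fs − 25.6 kHz = 21.85 kHz.
37.9 kHz > fs/2 = 23.725 kHz, folds to fs − 37.9 kHz = 9.55 kHz.
172.25 kHz mod fs = 29.9 kHz.
29.9 kHz > fs/2 = 23.725 kHz, folds to fs − 29.9 kHz = 17.55 kHz.
87.9 kHz mod fs = 40.45 kHz.
40.45 kHz > fs/2 = 23.725 kHz, folds to fs − 40.45 kHz = 7 kHz.
Distinct values: {7 kHz, 9.55 kHz, 17.55 kHz, 21.85 kHz} → 4.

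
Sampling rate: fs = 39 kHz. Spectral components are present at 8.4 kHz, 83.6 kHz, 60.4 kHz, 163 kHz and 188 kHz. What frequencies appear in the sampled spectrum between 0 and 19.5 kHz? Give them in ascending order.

5.6 kHz, 7 kHz, 8.4 kHz, 17.6 kHz

fs/2 = 19.5 kHz.
8.4 kHz ≤ fs/2 = 19.5 kHz, passes unchanged.
83.6 kHz mod fs = 5.6 kHz.
5.6 kHz ≤ fs/2 = 19.5 kHz, appears at 5.6 kHz.
60.4 kHz mod fs = 21.4 kHz.
21.4 kHz > fs/2 = 19.5 kHz, folds to fs − 21.4 kHz = 17.6 kHz.
163 kHz mod fs = 7 kHz.
7 kHz ≤ fs/2 = 19.5 kHz, appears at 7 kHz.
188 kHz mod fs = 32 kHz.
32 kHz > fs/2 = 19.5 kHz, folds to fs − 32 kHz = 7 kHz.
Distinct values: {5.6 kHz, 7 kHz, 8.4 kHz, 17.6 kHz}.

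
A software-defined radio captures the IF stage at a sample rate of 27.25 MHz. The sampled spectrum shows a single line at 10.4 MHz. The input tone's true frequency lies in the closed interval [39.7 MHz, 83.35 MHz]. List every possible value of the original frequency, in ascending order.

44.1 MHz, 64.9 MHz, 71.35 MHz

Frequencies that alias to 10.4 MHz are k·fs ± 10.4 MHz for integer k ≥ 0.
k=0: 10.4 MHz.
k=1: 16.85 MHz, 37.65 MHz.
k=2: 44.1 MHz, 64.9 MHz.
k=3: 71.35 MHz, 92.15 MHz.
k=4: 98.6 MHz, 119.4 MHz.
Within [39.7 MHz, 83.35 MHz]: 44.1 MHz, 64.9 MHz, 71.35 MHz.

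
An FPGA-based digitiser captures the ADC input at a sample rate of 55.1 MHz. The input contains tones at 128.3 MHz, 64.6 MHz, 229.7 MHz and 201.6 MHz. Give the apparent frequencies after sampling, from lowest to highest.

9.3 MHz, 9.5 MHz, 18.1 MHz, 18.8 MHz

fs/2 = 27.55 MHz.
128.3 MHz mod fs = 18.1 MHz.
18.1 MHz ≤ fs/2 = 27.55 MHz, appears at 18.1 MHz.
64.6 MHz mod fs = 9.5 MHz.
9.5 MHz ≤ fs/2 = 27.55 MHz, appears at 9.5 MHz.
229.7 MHz mod fs = 9.3 MHz.
9.3 MHz ≤ fs/2 = 27.55 MHz, appears at 9.3 MHz.
201.6 MHz mod fs = 36.3 MHz.
36.3 MHz > fs/2 = 27.55 MHz, folds to fs − 36.3 MHz = 18.8 MHz.
Distinct values: {9.3 MHz, 9.5 MHz, 18.1 MHz, 18.8 MHz}.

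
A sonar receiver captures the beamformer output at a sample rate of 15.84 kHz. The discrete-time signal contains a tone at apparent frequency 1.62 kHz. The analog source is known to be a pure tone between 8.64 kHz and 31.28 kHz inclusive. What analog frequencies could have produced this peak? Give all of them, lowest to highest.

14.22 kHz, 17.46 kHz, 30.06 kHz

Frequencies that alias to 1.62 kHz are k·fs ± 1.62 kHz for integer k ≥ 0.
k=0: 1.62 kHz.
k=1: 14.22 kHz, 17.46 kHz.
k=2: 30.06 kHz, 33.3 kHz.
k=3: 45.9 kHz, 49.14 kHz.
Within [8.64 kHz, 31.28 kHz]: 14.22 kHz, 17.46 kHz, 30.06 kHz.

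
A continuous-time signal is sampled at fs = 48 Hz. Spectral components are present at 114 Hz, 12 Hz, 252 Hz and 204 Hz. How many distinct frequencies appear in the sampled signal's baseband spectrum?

2

fs/2 = 24 Hz.
114 Hz mod fs = 18 Hz.
18 Hz ≤ fs/2 = 24 Hz, appears at 18 Hz.
12 Hz ≤ fs/2 = 24 Hz, passes unchanged.
252 Hz mod fs = 12 Hz.
12 Hz ≤ fs/2 = 24 Hz, appears at 12 Hz.
204 Hz mod fs = 12 Hz.
12 Hz ≤ fs/2 = 24 Hz, appears at 12 Hz.
Distinct values: {12 Hz, 18 Hz} → 2.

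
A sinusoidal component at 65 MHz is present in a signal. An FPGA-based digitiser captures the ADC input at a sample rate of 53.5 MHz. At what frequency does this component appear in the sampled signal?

65 MHz mod fs = 11.5 MHz.
11.5 MHz ≤ fs/2 = 26.75 MHz, appears at 11.5 MHz.

11.5 MHz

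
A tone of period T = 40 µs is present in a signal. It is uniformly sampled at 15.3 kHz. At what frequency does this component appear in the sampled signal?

T = 40 µs → f = 1/T = 25 kHz.
25 kHz mod fs = 9.7 kHz.
9.7 kHz > fs/2 = 7.65 kHz, folds to fs − 9.7 kHz = 5.6 kHz.

5.6 kHz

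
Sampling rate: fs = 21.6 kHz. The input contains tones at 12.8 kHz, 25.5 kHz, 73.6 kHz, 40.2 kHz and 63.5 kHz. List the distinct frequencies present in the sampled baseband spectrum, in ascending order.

1.3 kHz, 3 kHz, 3.9 kHz, 8.8 kHz

fs/2 = 10.8 kHz.
12.8 kHz > fs/2 = 10.8 kHz, folds to fs − 12.8 kHz = 8.8 kHz.
25.5 kHz mod fs = 3.9 kHz.
3.9 kHz ≤ fs/2 = 10.8 kHz, appears at 3.9 kHz.
73.6 kHz mod fs = 8.8 kHz.
8.8 kHz ≤ fs/2 = 10.8 kHz, appears at 8.8 kHz.
40.2 kHz mod fs = 18.6 kHz.
18.6 kHz > fs/2 = 10.8 kHz, folds to fs − 18.6 kHz = 3 kHz.
63.5 kHz mod fs = 20.3 kHz.
20.3 kHz > fs/2 = 10.8 kHz, folds to fs − 20.3 kHz = 1.3 kHz.
Distinct values: {1.3 kHz, 3 kHz, 3.9 kHz, 8.8 kHz}.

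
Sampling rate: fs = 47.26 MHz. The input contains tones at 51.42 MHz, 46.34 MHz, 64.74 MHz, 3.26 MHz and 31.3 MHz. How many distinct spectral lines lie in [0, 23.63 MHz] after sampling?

5

fs/2 = 23.63 MHz.
51.42 MHz mod fs = 4.16 MHz.
4.16 MHz ≤ fs/2 = 23.63 MHz, appears at 4.16 MHz.
46.34 MHz > fs/2 = 23.63 MHz, folds to fs − 46.34 MHz = 0.92 MHz.
64.74 MHz mod fs = 17.48 MHz.
17.48 MHz ≤ fs/2 = 23.63 MHz, appears at 17.48 MHz.
3.26 MHz ≤ fs/2 = 23.63 MHz, passes unchanged.
31.3 MHz > fs/2 = 23.63 MHz, folds to fs − 31.3 MHz = 15.96 MHz.
Distinct values: {0.92 MHz, 3.26 MHz, 4.16 MHz, 15.96 MHz, 17.48 MHz} → 5.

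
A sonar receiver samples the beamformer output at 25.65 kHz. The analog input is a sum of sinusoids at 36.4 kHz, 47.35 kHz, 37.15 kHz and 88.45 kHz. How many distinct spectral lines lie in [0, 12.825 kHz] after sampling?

3

fs/2 = 12.825 kHz.
36.4 kHz mod fs = 10.75 kHz.
10.75 kHz ≤ fs/2 = 12.825 kHz, appears at 10.75 kHz.
47.35 kHz mod fs = 21.7 kHz.
21.7 kHz > fs/2 = 12.825 kHz, folds to fs − 21.7 kHz = 3.95 kHz.
37.15 kHz mod fs = 11.5 kHz.
11.5 kHz ≤ fs/2 = 12.825 kHz, appears at 11.5 kHz.
88.45 kHz mod fs = 11.5 kHz.
11.5 kHz ≤ fs/2 = 12.825 kHz, appears at 11.5 kHz.
Distinct values: {3.95 kHz, 10.75 kHz, 11.5 kHz} → 3.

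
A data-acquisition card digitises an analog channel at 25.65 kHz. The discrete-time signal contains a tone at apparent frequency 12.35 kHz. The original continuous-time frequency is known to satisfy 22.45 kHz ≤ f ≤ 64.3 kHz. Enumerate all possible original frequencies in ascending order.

38 kHz, 38.95 kHz, 63.65 kHz

Frequencies that alias to 12.35 kHz are k·fs ± 12.35 kHz for integer k ≥ 0.
k=0: 12.35 kHz.
k=1: 13.3 kHz, 38 kHz.
k=2: 38.95 kHz, 63.65 kHz.
k=3: 64.6 kHz, 89.3 kHz.
Within [22.45 kHz, 64.3 kHz]: 38 kHz, 38.95 kHz, 63.65 kHz.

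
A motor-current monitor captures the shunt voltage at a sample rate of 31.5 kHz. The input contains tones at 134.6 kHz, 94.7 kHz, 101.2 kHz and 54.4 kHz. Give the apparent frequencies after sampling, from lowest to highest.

0.2 kHz, 6.7 kHz, 8.6 kHz

fs/2 = 15.75 kHz.
134.6 kHz mod fs = 8.6 kHz.
8.6 kHz ≤ fs/2 = 15.75 kHz, appears at 8.6 kHz.
94.7 kHz mod fs = 0.2 kHz.
0.2 kHz ≤ fs/2 = 15.75 kHz, appears at 0.2 kHz.
101.2 kHz mod fs = 6.7 kHz.
6.7 kHz ≤ fs/2 = 15.75 kHz, appears at 6.7 kHz.
54.4 kHz mod fs = 22.9 kHz.
22.9 kHz > fs/2 = 15.75 kHz, folds to fs − 22.9 kHz = 8.6 kHz.
Distinct values: {0.2 kHz, 6.7 kHz, 8.6 kHz}.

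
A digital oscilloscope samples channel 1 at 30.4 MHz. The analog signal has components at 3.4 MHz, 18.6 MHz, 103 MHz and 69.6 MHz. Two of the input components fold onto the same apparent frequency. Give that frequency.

fs/2 = 15.2 MHz.
3.4 MHz ≤ fs/2 = 15.2 MHz, passes unchanged.
18.6 MHz > fs/2 = 15.2 MHz, folds to fs − 18.6 MHz = 11.8 MHz.
103 MHz mod fs = 11.8 MHz.
11.8 MHz ≤ fs/2 = 15.2 MHz, appears at 11.8 MHz.
69.6 MHz mod fs = 8.8 MHz.
8.8 MHz ≤ fs/2 = 15.2 MHz, appears at 8.8 MHz.
18.6 MHz and 103 MHz both map to 11.8 MHz.

11.8 MHz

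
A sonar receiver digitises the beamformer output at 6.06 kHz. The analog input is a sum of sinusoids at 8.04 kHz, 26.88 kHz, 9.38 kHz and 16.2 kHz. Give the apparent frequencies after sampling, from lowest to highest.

fs/2 = 3.03 kHz.
8.04 kHz mod fs = 1.98 kHz.
1.98 kHz ≤ fs/2 = 3.03 kHz, appears at 1.98 kHz.
26.88 kHz mod fs = 2.64 kHz.
2.64 kHz ≤ fs/2 = 3.03 kHz, appears at 2.64 kHz.
9.38 kHz mod fs = 3.32 kHz.
3.32 kHz > fs/2 = 3.03 kHz, folds to fs − 3.32 kHz = 2.74 kHz.
16.2 kHz mod fs = 4.08 kHz.
4.08 kHz > fs/2 = 3.03 kHz, folds to fs − 4.08 kHz = 1.98 kHz.
Distinct values: {1.98 kHz, 2.64 kHz, 2.74 kHz}.

1.98 kHz, 2.64 kHz, 2.74 kHz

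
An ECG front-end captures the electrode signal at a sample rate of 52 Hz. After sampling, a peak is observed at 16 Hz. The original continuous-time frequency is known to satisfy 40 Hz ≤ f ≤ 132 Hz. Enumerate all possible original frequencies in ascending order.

68 Hz, 88 Hz, 120 Hz

Frequencies that alias to 16 Hz are k·fs ± 16 Hz for integer k ≥ 0.
k=0: 16 Hz.
k=1: 36 Hz, 68 Hz.
k=2: 88 Hz, 120 Hz.
k=3: 140 Hz, 172 Hz.
Within [40 Hz, 132 Hz]: 68 Hz, 88 Hz, 120 Hz.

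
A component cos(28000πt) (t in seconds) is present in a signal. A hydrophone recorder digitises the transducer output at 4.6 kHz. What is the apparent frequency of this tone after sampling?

0.2 kHz

ω = 28000π rad/s → f = ω/(2π) = 14000 Hz = 14 kHz.
14 kHz mod fs = 0.2 kHz.
0.2 kHz ≤ fs/2 = 2.3 kHz, appears at 0.2 kHz.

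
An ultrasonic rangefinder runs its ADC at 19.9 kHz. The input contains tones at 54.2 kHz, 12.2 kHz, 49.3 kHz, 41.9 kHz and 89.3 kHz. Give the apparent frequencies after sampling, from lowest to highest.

fs/2 = 9.95 kHz.
54.2 kHz mod fs = 14.4 kHz.
14.4 kHz > fs/2 = 9.95 kHz, folds to fs − 14.4 kHz = 5.5 kHz.
12.2 kHz > fs/2 = 9.95 kHz, folds to fs − 12.2 kHz = 7.7 kHz.
49.3 kHz mod fs = 9.5 kHz.
9.5 kHz ≤ fs/2 = 9.95 kHz, appears at 9.5 kHz.
41.9 kHz mod fs = 2.1 kHz.
2.1 kHz ≤ fs/2 = 9.95 kHz, appears at 2.1 kHz.
89.3 kHz mod fs = 9.7 kHz.
9.7 kHz ≤ fs/2 = 9.95 kHz, appears at 9.7 kHz.
Distinct values: {2.1 kHz, 5.5 kHz, 7.7 kHz, 9.5 kHz, 9.7 kHz}.

2.1 kHz, 5.5 kHz, 7.7 kHz, 9.5 kHz, 9.7 kHz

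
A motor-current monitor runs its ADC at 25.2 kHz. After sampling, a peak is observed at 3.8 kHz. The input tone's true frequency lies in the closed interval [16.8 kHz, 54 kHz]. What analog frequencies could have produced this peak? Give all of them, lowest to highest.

Frequencies that alias to 3.8 kHz are k·fs ± 3.8 kHz for integer k ≥ 0.
k=0: 3.8 kHz.
k=1: 21.4 kHz, 29 kHz.
k=2: 46.6 kHz, 54.2 kHz.
k=3: 71.8 kHz, 79.4 kHz.
Within [16.8 kHz, 54 kHz]: 21.4 kHz, 29 kHz, 46.6 kHz.

21.4 kHz, 29 kHz, 46.6 kHz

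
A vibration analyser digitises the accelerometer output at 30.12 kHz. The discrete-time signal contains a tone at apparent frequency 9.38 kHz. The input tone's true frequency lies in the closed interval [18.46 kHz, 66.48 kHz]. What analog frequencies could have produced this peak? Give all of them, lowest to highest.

20.74 kHz, 39.5 kHz, 50.86 kHz

Frequencies that alias to 9.38 kHz are k·fs ± 9.38 kHz for integer k ≥ 0.
k=0: 9.38 kHz.
k=1: 20.74 kHz, 39.5 kHz.
k=2: 50.86 kHz, 69.62 kHz.
k=3: 80.98 kHz, 99.74 kHz.
Within [18.46 kHz, 66.48 kHz]: 20.74 kHz, 39.5 kHz, 50.86 kHz.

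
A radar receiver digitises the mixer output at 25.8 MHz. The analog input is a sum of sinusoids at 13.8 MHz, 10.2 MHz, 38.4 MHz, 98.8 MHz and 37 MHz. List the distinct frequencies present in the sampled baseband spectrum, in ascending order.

fs/2 = 12.9 MHz.
13.8 MHz > fs/2 = 12.9 MHz, folds to fs − 13.8 MHz = 12 MHz.
10.2 MHz ≤ fs/2 = 12.9 MHz, passes unchanged.
38.4 MHz mod fs = 12.6 MHz.
12.6 MHz ≤ fs/2 = 12.9 MHz, appears at 12.6 MHz.
98.8 MHz mod fs = 21.4 MHz.
21.4 MHz > fs/2 = 12.9 MHz, folds to fs − 21.4 MHz = 4.4 MHz.
37 MHz mod fs = 11.2 MHz.
11.2 MHz ≤ fs/2 = 12.9 MHz, appears at 11.2 MHz.
Distinct values: {4.4 MHz, 10.2 MHz, 11.2 MHz, 12 MHz, 12.6 MHz}.

4.4 MHz, 10.2 MHz, 11.2 MHz, 12 MHz, 12.6 MHz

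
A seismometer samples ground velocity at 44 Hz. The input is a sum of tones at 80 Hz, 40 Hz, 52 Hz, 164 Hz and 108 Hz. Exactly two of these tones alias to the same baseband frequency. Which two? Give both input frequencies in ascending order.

fs/2 = 22 Hz.
80 Hz mod fs = 36 Hz.
36 Hz > fs/2 = 22 Hz, folds to fs − 36 Hz = 8 Hz.
40 Hz > fs/2 = 22 Hz, folds to fs − 40 Hz = 4 Hz.
52 Hz mod fs = 8 Hz.
8 Hz ≤ fs/2 = 22 Hz, appears at 8 Hz.
164 Hz mod fs = 32 Hz.
32 Hz > fs/2 = 22 Hz, folds to fs − 32 Hz = 12 Hz.
108 Hz mod fs = 20 Hz.
20 Hz ≤ fs/2 = 22 Hz, appears at 20 Hz.
52 Hz and 80 Hz both map to 8 Hz.

52 Hz, 80 Hz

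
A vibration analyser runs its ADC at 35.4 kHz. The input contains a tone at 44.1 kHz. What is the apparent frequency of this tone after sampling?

8.7 kHz

44.1 kHz mod fs = 8.7 kHz.
8.7 kHz ≤ fs/2 = 17.7 kHz, appears at 8.7 kHz.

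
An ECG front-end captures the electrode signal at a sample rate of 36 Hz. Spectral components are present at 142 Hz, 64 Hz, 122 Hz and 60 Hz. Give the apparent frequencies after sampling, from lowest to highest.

fs/2 = 18 Hz.
142 Hz mod fs = 34 Hz.
34 Hz > fs/2 = 18 Hz, folds to fs − 34 Hz = 2 Hz.
64 Hz mod fs = 28 Hz.
28 Hz > fs/2 = 18 Hz, folds to fs − 28 Hz = 8 Hz.
122 Hz mod fs = 14 Hz.
14 Hz ≤ fs/2 = 18 Hz, appears at 14 Hz.
60 Hz mod fs = 24 Hz.
24 Hz > fs/2 = 18 Hz, folds to fs − 24 Hz = 12 Hz.
Distinct values: {2 Hz, 8 Hz, 12 Hz, 14 Hz}.

2 Hz, 8 Hz, 12 Hz, 14 Hz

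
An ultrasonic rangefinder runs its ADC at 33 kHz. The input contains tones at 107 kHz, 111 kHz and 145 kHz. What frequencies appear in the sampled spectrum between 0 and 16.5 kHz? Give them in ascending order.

fs/2 = 16.5 kHz.
107 kHz mod fs = 8 kHz.
8 kHz ≤ fs/2 = 16.5 kHz, appears at 8 kHz.
111 kHz mod fs = 12 kHz.
12 kHz ≤ fs/2 = 16.5 kHz, appears at 12 kHz.
145 kHz mod fs = 13 kHz.
13 kHz ≤ fs/2 = 16.5 kHz, appears at 13 kHz.
Distinct values: {8 kHz, 12 kHz, 13 kHz}.

8 kHz, 12 kHz, 13 kHz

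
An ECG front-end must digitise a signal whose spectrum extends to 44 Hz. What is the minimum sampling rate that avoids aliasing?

Nyquist rate = 2 × 44 Hz = 88 Hz.

88 Hz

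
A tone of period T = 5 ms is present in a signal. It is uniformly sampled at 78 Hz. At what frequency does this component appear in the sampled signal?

T = 5 ms → f = 1/T = 200 Hz.
200 Hz mod fs = 44 Hz.
44 Hz > fs/2 = 39 Hz, folds to fs − 44 Hz = 34 Hz.

34 Hz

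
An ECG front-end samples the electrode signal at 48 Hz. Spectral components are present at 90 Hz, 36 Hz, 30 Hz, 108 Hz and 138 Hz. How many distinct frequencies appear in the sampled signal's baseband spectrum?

3

fs/2 = 24 Hz.
90 Hz mod fs = 42 Hz.
42 Hz > fs/2 = 24 Hz, folds to fs − 42 Hz = 6 Hz.
36 Hz > fs/2 = 24 Hz, folds to fs − 36 Hz = 12 Hz.
30 Hz > fs/2 = 24 Hz, folds to fs − 30 Hz = 18 Hz.
108 Hz mod fs = 12 Hz.
12 Hz ≤ fs/2 = 24 Hz, appears at 12 Hz.
138 Hz mod fs = 42 Hz.
42 Hz > fs/2 = 24 Hz, folds to fs − 42 Hz = 6 Hz.
Distinct values: {6 Hz, 12 Hz, 18 Hz} → 3.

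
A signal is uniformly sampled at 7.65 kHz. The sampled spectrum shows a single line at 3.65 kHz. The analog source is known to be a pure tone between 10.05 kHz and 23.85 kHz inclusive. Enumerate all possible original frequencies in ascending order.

Frequencies that alias to 3.65 kHz are k·fs ± 3.65 kHz for integer k ≥ 0.
k=0: 3.65 kHz.
k=1: 4 kHz, 11.3 kHz.
k=2: 11.65 kHz, 18.95 kHz.
k=3: 19.3 kHz, 26.6 kHz.
k=4: 26.95 kHz, 34.25 kHz.
Within [10.05 kHz, 23.85 kHz]: 11.3 kHz, 11.65 kHz, 18.95 kHz, 19.3 kHz.

11.3 kHz, 11.65 kHz, 18.95 kHz, 19.3 kHz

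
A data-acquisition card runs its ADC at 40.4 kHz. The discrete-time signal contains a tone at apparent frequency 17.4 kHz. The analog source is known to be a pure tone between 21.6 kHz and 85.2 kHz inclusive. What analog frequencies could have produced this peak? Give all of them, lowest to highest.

Frequencies that alias to 17.4 kHz are k·fs ± 17.4 kHz for integer k ≥ 0.
k=0: 17.4 kHz.
k=1: 23 kHz, 57.8 kHz.
k=2: 63.4 kHz, 98.2 kHz.
k=3: 103.8 kHz, 138.6 kHz.
Within [21.6 kHz, 85.2 kHz]: 23 kHz, 57.8 kHz, 63.4 kHz.

23 kHz, 57.8 kHz, 63.4 kHz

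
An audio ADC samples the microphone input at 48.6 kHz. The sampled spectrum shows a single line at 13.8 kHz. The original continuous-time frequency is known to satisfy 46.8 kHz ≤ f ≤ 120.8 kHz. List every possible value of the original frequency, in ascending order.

Frequencies that alias to 13.8 kHz are k·fs ± 13.8 kHz for integer k ≥ 0.
k=0: 13.8 kHz.
k=1: 34.8 kHz, 62.4 kHz.
k=2: 83.4 kHz, 111 kHz.
k=3: 132 kHz, 159.6 kHz.
Within [46.8 kHz, 120.8 kHz]: 62.4 kHz, 83.4 kHz, 111 kHz.

62.4 kHz, 83.4 kHz, 111 kHz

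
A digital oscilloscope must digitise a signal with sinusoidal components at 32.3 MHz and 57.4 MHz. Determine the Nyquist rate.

Highest-frequency component: 57.4 MHz.
Nyquist rate = 2 × 57.4 MHz = 114.8 MHz.

114.8 MHz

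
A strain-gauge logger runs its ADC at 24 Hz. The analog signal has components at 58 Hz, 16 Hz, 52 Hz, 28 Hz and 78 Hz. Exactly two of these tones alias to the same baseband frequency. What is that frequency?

4 Hz

fs/2 = 12 Hz.
58 Hz mod fs = 10 Hz.
10 Hz ≤ fs/2 = 12 Hz, appears at 10 Hz.
16 Hz > fs/2 = 12 Hz, folds to fs − 16 Hz = 8 Hz.
52 Hz mod fs = 4 Hz.
4 Hz ≤ fs/2 = 12 Hz, appears at 4 Hz.
28 Hz mod fs = 4 Hz.
4 Hz ≤ fs/2 = 12 Hz, appears at 4 Hz.
78 Hz mod fs = 6 Hz.
6 Hz ≤ fs/2 = 12 Hz, appears at 6 Hz.
28 Hz and 52 Hz both map to 4 Hz.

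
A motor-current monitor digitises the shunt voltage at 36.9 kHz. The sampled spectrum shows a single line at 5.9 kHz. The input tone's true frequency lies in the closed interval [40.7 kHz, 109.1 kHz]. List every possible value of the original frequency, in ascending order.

Frequencies that alias to 5.9 kHz are k·fs ± 5.9 kHz for integer k ≥ 0.
k=0: 5.9 kHz.
k=1: 31 kHz, 42.8 kHz.
k=2: 67.9 kHz, 79.7 kHz.
k=3: 104.8 kHz, 116.6 kHz.
k=4: 141.7 kHz, 153.5 kHz.
Within [40.7 kHz, 109.1 kHz]: 42.8 kHz, 67.9 kHz, 79.7 kHz, 104.8 kHz.

42.8 kHz, 67.9 kHz, 79.7 kHz, 104.8 kHz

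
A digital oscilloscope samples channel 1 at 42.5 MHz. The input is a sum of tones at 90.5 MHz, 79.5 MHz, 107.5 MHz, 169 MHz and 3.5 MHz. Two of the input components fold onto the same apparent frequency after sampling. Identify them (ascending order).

fs/2 = 21.25 MHz.
90.5 MHz mod fs = 5.5 MHz.
5.5 MHz ≤ fs/2 = 21.25 MHz, appears at 5.5 MHz.
79.5 MHz mod fs = 37 MHz.
37 MHz > fs/2 = 21.25 MHz, folds to fs − 37 MHz = 5.5 MHz.
107.5 MHz mod fs = 22.5 MHz.
22.5 MHz > fs/2 = 21.25 MHz, folds to fs − 22.5 MHz = 20 MHz.
169 MHz mod fs = 41.5 MHz.
41.5 MHz > fs/2 = 21.25 MHz, folds to fs − 41.5 MHz = 1 MHz.
3.5 MHz ≤ fs/2 = 21.25 MHz, passes unchanged.
79.5 MHz and 90.5 MHz both map to 5.5 MHz.

79.5 MHz, 90.5 MHz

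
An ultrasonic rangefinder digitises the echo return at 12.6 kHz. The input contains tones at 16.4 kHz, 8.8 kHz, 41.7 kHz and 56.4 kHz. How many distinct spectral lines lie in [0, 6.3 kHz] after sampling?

3

fs/2 = 6.3 kHz.
16.4 kHz mod fs = 3.8 kHz.
3.8 kHz ≤ fs/2 = 6.3 kHz, appears at 3.8 kHz.
8.8 kHz > fs/2 = 6.3 kHz, folds to fs − 8.8 kHz = 3.8 kHz.
41.7 kHz mod fs = 3.9 kHz.
3.9 kHz ≤ fs/2 = 6.3 kHz, appears at 3.9 kHz.
56.4 kHz mod fs = 6 kHz.
6 kHz ≤ fs/2 = 6.3 kHz, appears at 6 kHz.
Distinct values: {3.8 kHz, 3.9 kHz, 6 kHz} → 3.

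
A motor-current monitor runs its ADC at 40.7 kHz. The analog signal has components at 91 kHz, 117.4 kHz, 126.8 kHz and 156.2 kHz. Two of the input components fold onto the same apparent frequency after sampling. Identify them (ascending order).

117.4 kHz, 126.8 kHz

fs/2 = 20.35 kHz.
91 kHz mod fs = 9.6 kHz.
9.6 kHz ≤ fs/2 = 20.35 kHz, appears at 9.6 kHz.
117.4 kHz mod fs = 36 kHz.
36 kHz > fs/2 = 20.35 kHz, folds to fs − 36 kHz = 4.7 kHz.
126.8 kHz mod fs = 4.7 kHz.
4.7 kHz ≤ fs/2 = 20.35 kHz, appears at 4.7 kHz.
156.2 kHz mod fs = 34.1 kHz.
34.1 kHz > fs/2 = 20.35 kHz, folds to fs − 34.1 kHz = 6.6 kHz.
117.4 kHz and 126.8 kHz both map to 4.7 kHz.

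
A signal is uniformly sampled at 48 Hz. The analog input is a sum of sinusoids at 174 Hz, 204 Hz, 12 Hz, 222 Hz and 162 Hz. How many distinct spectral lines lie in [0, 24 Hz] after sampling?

fs/2 = 24 Hz.
174 Hz mod fs = 30 Hz.
30 Hz > fs/2 = 24 Hz, folds to fs − 30 Hz = 18 Hz.
204 Hz mod fs = 12 Hz.
12 Hz ≤ fs/2 = 24 Hz, appears at 12 Hz.
12 Hz ≤ fs/2 = 24 Hz, passes unchanged.
222 Hz mod fs = 30 Hz.
30 Hz > fs/2 = 24 Hz, folds to fs − 30 Hz = 18 Hz.
162 Hz mod fs = 18 Hz.
18 Hz ≤ fs/2 = 24 Hz, appears at 18 Hz.
Distinct values: {12 Hz, 18 Hz} → 2.

2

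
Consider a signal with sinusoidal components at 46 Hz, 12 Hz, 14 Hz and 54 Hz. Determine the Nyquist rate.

108 Hz

Highest-frequency component: 54 Hz.
Nyquist rate = 2 × 54 Hz = 108 Hz.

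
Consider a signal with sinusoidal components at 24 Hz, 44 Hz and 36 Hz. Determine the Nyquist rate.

Highest-frequency component: 44 Hz.
Nyquist rate = 2 × 44 Hz = 88 Hz.

88 Hz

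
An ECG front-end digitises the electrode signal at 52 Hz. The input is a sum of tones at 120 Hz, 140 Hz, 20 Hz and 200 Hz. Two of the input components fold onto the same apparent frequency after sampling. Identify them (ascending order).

fs/2 = 26 Hz.
120 Hz mod fs = 16 Hz.
16 Hz ≤ fs/2 = 26 Hz, appears at 16 Hz.
140 Hz mod fs = 36 Hz.
36 Hz > fs/2 = 26 Hz, folds to fs − 36 Hz = 16 Hz.
20 Hz ≤ fs/2 = 26 Hz, passes unchanged.
200 Hz mod fs = 44 Hz.
44 Hz > fs/2 = 26 Hz, folds to fs − 44 Hz = 8 Hz.
120 Hz and 140 Hz both map to 16 Hz.

120 Hz, 140 Hz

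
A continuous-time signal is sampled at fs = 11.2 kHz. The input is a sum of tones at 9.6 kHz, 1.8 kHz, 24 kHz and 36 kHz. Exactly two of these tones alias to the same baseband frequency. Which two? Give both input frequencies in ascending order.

9.6 kHz, 24 kHz

fs/2 = 5.6 kHz.
9.6 kHz > fs/2 = 5.6 kHz, folds to fs − 9.6 kHz = 1.6 kHz.
1.8 kHz ≤ fs/2 = 5.6 kHz, passes unchanged.
24 kHz mod fs = 1.6 kHz.
1.6 kHz ≤ fs/2 = 5.6 kHz, appears at 1.6 kHz.
36 kHz mod fs = 2.4 kHz.
2.4 kHz ≤ fs/2 = 5.6 kHz, appears at 2.4 kHz.
9.6 kHz and 24 kHz both map to 1.6 kHz.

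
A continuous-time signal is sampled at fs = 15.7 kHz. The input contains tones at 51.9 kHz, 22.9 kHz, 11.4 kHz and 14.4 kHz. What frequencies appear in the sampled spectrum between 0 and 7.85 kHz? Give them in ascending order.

1.3 kHz, 4.3 kHz, 4.8 kHz, 7.2 kHz

fs/2 = 7.85 kHz.
51.9 kHz mod fs = 4.8 kHz.
4.8 kHz ≤ fs/2 = 7.85 kHz, appears at 4.8 kHz.
22.9 kHz mod fs = 7.2 kHz.
7.2 kHz ≤ fs/2 = 7.85 kHz, appears at 7.2 kHz.
11.4 kHz > fs/2 = 7.85 kHz, folds to fs − 11.4 kHz = 4.3 kHz.
14.4 kHz > fs/2 = 7.85 kHz, folds to fs − 14.4 kHz = 1.3 kHz.
Distinct values: {1.3 kHz, 4.3 kHz, 4.8 kHz, 7.2 kHz}.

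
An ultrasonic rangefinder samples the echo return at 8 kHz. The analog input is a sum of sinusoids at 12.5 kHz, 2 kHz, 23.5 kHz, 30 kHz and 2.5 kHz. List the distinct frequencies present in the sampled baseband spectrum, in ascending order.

fs/2 = 4 kHz.
12.5 kHz mod fs = 4.5 kHz.
4.5 kHz > fs/2 = 4 kHz, folds to fs − 4.5 kHz = 3.5 kHz.
2 kHz ≤ fs/2 = 4 kHz, passes unchanged.
23.5 kHz mod fs = 7.5 kHz.
7.5 kHz > fs/2 = 4 kHz, folds to fs − 7.5 kHz = 0.5 kHz.
30 kHz mod fs = 6 kHz.
6 kHz > fs/2 = 4 kHz, folds to fs − 6 kHz = 2 kHz.
2.5 kHz ≤ fs/2 = 4 kHz, passes unchanged.
Distinct values: {0.5 kHz, 2 kHz, 2.5 kHz, 3.5 kHz}.

0.5 kHz, 2 kHz, 2.5 kHz, 3.5 kHz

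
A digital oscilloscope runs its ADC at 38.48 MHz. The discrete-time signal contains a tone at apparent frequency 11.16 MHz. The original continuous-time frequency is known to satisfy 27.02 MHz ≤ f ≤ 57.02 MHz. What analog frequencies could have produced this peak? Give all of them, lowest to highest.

Frequencies that alias to 11.16 MHz are k·fs ± 11.16 MHz for integer k ≥ 0.
k=0: 11.16 MHz.
k=1: 27.32 MHz, 49.64 MHz.
k=2: 65.8 MHz, 88.12 MHz.
Within [27.02 MHz, 57.02 MHz]: 27.32 MHz, 49.64 MHz.

27.32 MHz, 49.64 MHz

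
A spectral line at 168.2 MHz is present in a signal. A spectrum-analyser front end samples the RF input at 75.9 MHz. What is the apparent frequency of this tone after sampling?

16.4 MHz

168.2 MHz mod fs = 16.4 MHz.
16.4 MHz ≤ fs/2 = 37.95 MHz, appears at 16.4 MHz.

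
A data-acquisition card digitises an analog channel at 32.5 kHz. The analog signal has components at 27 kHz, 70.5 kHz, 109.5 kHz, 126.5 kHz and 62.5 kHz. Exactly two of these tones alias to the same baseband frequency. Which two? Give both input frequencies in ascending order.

fs/2 = 16.25 kHz.
27 kHz > fs/2 = 16.25 kHz, folds to fs − 27 kHz = 5.5 kHz.
70.5 kHz mod fs = 5.5 kHz.
5.5 kHz ≤ fs/2 = 16.25 kHz, appears at 5.5 kHz.
109.5 kHz mod fs = 12 kHz.
12 kHz ≤ fs/2 = 16.25 kHz, appears at 12 kHz.
126.5 kHz mod fs = 29 kHz.
29 kHz > fs/2 = 16.25 kHz, folds to fs − 29 kHz = 3.5 kHz.
62.5 kHz mod fs = 30 kHz.
30 kHz > fs/2 = 16.25 kHz, folds to fs − 30 kHz = 2.5 kHz.
27 kHz and 70.5 kHz both map to 5.5 kHz.

27 kHz, 70.5 kHz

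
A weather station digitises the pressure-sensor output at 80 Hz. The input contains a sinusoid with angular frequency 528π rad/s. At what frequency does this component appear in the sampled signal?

24 Hz

ω = 528π rad/s → f = ω/(2π) = 264 Hz.
264 Hz mod fs = 24 Hz.
24 Hz ≤ fs/2 = 40 Hz, appears at 24 Hz.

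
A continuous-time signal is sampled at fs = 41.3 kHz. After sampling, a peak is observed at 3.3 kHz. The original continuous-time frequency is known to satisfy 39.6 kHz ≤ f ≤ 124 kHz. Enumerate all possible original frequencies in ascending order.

44.6 kHz, 79.3 kHz, 85.9 kHz, 120.6 kHz

Frequencies that alias to 3.3 kHz are k·fs ± 3.3 kHz for integer k ≥ 0.
k=0: 3.3 kHz.
k=1: 38 kHz, 44.6 kHz.
k=2: 79.3 kHz, 85.9 kHz.
k=3: 120.6 kHz, 127.2 kHz.
k=4: 161.9 kHz, 168.5 kHz.
Within [39.6 kHz, 124 kHz]: 44.6 kHz, 79.3 kHz, 85.9 kHz, 120.6 kHz.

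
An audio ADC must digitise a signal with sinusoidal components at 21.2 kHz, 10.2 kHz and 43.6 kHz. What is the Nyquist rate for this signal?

87.2 kHz

Highest-frequency component: 43.6 kHz.
Nyquist rate = 2 × 43.6 kHz = 87.2 kHz.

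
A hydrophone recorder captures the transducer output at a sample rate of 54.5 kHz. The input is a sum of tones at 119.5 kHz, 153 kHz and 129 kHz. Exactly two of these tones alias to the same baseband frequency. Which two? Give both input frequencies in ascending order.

fs/2 = 27.25 kHz.
119.5 kHz mod fs = 10.5 kHz.
10.5 kHz ≤ fs/2 = 27.25 kHz, appears at 10.5 kHz.
153 kHz mod fs = 44 kHz.
44 kHz > fs/2 = 27.25 kHz, folds to fs − 44 kHz = 10.5 kHz.
129 kHz mod fs = 20 kHz.
20 kHz ≤ fs/2 = 27.25 kHz, appears at 20 kHz.
119.5 kHz and 153 kHz both map to 10.5 kHz.

119.5 kHz, 153 kHz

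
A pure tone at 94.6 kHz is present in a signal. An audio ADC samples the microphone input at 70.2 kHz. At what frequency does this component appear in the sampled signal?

94.6 kHz mod fs = 24.4 kHz.
24.4 kHz ≤ fs/2 = 35.1 kHz, appears at 24.4 kHz.

24.4 kHz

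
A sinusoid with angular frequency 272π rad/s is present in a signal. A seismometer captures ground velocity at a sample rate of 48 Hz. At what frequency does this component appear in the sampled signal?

ω = 272π rad/s → f = ω/(2π) = 136 Hz.
136 Hz mod fs = 40 Hz.
40 Hz > fs/2 = 24 Hz, folds to fs − 40 Hz = 8 Hz.

8 Hz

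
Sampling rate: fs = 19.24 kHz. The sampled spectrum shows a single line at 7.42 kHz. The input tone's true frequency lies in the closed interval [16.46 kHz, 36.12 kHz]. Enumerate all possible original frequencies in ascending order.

Frequencies that alias to 7.42 kHz are k·fs ± 7.42 kHz for integer k ≥ 0.
k=0: 7.42 kHz.
k=1: 11.82 kHz, 26.66 kHz.
k=2: 31.06 kHz, 45.9 kHz.
k=3: 50.3 kHz, 65.14 kHz.
Within [16.46 kHz, 36.12 kHz]: 26.66 kHz, 31.06 kHz.

26.66 kHz, 31.06 kHz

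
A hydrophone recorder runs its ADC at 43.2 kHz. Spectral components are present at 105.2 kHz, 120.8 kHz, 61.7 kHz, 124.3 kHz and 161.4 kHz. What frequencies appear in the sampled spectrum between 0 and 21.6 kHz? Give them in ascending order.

5.3 kHz, 8.8 kHz, 11.4 kHz, 18.5 kHz, 18.8 kHz

fs/2 = 21.6 kHz.
105.2 kHz mod fs = 18.8 kHz.
18.8 kHz ≤ fs/2 = 21.6 kHz, appears at 18.8 kHz.
120.8 kHz mod fs = 34.4 kHz.
34.4 kHz > fs/2 = 21.6 kHz, folds to fs − 34.4 kHz = 8.8 kHz.
61.7 kHz mod fs = 18.5 kHz.
18.5 kHz ≤ fs/2 = 21.6 kHz, appears at 18.5 kHz.
124.3 kHz mod fs = 37.9 kHz.
37.9 kHz > fs/2 = 21.6 kHz, folds to fs − 37.9 kHz = 5.3 kHz.
161.4 kHz mod fs = 31.8 kHz.
31.8 kHz > fs/2 = 21.6 kHz, folds to fs − 31.8 kHz = 11.4 kHz.
Distinct values: {5.3 kHz, 8.8 kHz, 11.4 kHz, 18.5 kHz, 18.8 kHz}.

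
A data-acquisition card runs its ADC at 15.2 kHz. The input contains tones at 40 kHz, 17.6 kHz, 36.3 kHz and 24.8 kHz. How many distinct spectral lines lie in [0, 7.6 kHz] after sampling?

fs/2 = 7.6 kHz.
40 kHz mod fs = 9.6 kHz.
9.6 kHz > fs/2 = 7.6 kHz, folds to fs − 9.6 kHz = 5.6 kHz.
17.6 kHz mod fs = 2.4 kHz.
2.4 kHz ≤ fs/2 = 7.6 kHz, appears at 2.4 kHz.
36.3 kHz mod fs = 5.9 kHz.
5.9 kHz ≤ fs/2 = 7.6 kHz, appears at 5.9 kHz.
24.8 kHz mod fs = 9.6 kHz.
9.6 kHz > fs/2 = 7.6 kHz, folds to fs − 9.6 kHz = 5.6 kHz.
Distinct values: {2.4 kHz, 5.6 kHz, 5.9 kHz} → 3.

3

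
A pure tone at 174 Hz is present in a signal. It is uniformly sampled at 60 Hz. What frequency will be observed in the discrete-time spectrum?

6 Hz

174 Hz mod fs = 54 Hz.
54 Hz > fs/2 = 30 Hz, folds to fs − 54 Hz = 6 Hz.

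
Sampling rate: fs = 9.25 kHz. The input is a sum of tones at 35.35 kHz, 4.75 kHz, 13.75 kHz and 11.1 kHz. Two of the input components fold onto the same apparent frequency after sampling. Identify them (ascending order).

fs/2 = 4.625 kHz.
35.35 kHz mod fs = 7.6 kHz.
7.6 kHz > fs/2 = 4.625 kHz, folds to fs − 7.6 kHz = 1.65 kHz.
4.75 kHz > fs/2 = 4.625 kHz, folds to fs − 4.75 kHz = 4.5 kHz.
13.75 kHz mod fs = 4.5 kHz.
4.5 kHz ≤ fs/2 = 4.625 kHz, appears at 4.5 kHz.
11.1 kHz mod fs = 1.85 kHz.
1.85 kHz ≤ fs/2 = 4.625 kHz, appears at 1.85 kHz.
4.75 kHz and 13.75 kHz both map to 4.5 kHz.

4.75 kHz, 13.75 kHz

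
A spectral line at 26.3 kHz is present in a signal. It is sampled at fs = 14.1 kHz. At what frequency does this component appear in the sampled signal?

26.3 kHz mod fs = 12.2 kHz.
12.2 kHz > fs/2 = 7.05 kHz, folds to fs − 12.2 kHz = 1.9 kHz.

1.9 kHz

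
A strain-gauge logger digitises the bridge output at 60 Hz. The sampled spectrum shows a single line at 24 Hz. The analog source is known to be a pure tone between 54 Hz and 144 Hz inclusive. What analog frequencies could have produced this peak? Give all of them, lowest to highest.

Frequencies that alias to 24 Hz are k·fs ± 24 Hz for integer k ≥ 0.
k=0: 24 Hz.
k=1: 36 Hz, 84 Hz.
k=2: 96 Hz, 144 Hz.
k=3: 156 Hz, 204 Hz.
Within [54 Hz, 144 Hz]: 84 Hz, 96 Hz, 144 Hz.

84 Hz, 96 Hz, 144 Hz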